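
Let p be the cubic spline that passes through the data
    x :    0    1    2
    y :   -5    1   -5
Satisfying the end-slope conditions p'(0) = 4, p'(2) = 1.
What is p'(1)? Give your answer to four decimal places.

With m_i denoting the second derivative at x_i, h_i = 1, 1, and Δ_i = (y_(i+1) − y_i)/h_i = 6, -6:
  1·m_0 + 4·m_1 + 1·m_2 = 6(Δ_1 - Δ_0) = -72
Clamped end conditions give two more equations: 2h_0·m_0 + h_0·m_1 = 6(Δ_0 - p'(0)) = 12 and h_1·m_1 + 2h_1·m_2 = 6(p'(2) - Δ_1) = 42.
Forward elimination and back-substitution give m_0 = 45/2, m_1 = -33, m_2 = 75/2.
On [1, 2], p'(x) = b_1 + 2c_1·(x - 1) + 3d_1·(x - 1)² with b_1 = Δ_1 - h_1(2m_1 + m_2)/6 = -5/4, c_1 = m_1/2 = -33/2, d_1 = (m_2 - m_1)/(6h_1) = 47/4. So p'(1) = -5/4.

-1.2500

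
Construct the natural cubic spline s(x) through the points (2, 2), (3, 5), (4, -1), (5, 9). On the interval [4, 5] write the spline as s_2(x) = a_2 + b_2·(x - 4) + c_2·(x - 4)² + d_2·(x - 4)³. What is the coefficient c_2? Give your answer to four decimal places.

Let M_i = s''(x_i). Step sizes h_i = 1, 1, 1; slopes of the chords Δ_i = (y_(i+1) - y_i)/h_i = 3, -6, 10.
  1·M_0 + 4·M_1 + 1·M_2 = 6(Δ_1 - Δ_0) = -54
  1·M_1 + 4·M_2 + 1·M_3 = 6(Δ_2 - Δ_1) = 96
Natural end conditions: M_0 = M_3 = 0.
Forward elimination and back-substitution give M_0 = 0, M_1 = -104/5, M_2 = 146/5, M_3 = 0.
On [4, 5], with s_2(x) = a_2 + b_2·(x - 4) + c_2·(x - 4)² + d_2·(x - 4)³: c_2 = M_2/2 = 73/5, d_2 = (M_3 - M_2)/(6h_2) = -73/15, b_2 = Δ_2 - h_2(2M_2 + M_3)/6 = 4/15.

14.6000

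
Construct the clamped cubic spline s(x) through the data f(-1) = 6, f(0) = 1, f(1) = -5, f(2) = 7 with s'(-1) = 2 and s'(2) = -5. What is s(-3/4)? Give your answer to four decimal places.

6.0094

With σ_i denoting the second derivative at x_i, h_i = 1, 1, 1, and Δ_i = (y_(i+1) − y_i)/h_i = -5, -6, 12:
  1·σ_0 + 4·σ_1 + 1·σ_2 = 6(Δ_1 - Δ_0) = -6
  1·σ_1 + 4·σ_2 + 1·σ_3 = 6(Δ_2 - Δ_1) = 108
Clamped end conditions give two more equations: 2h_0·σ_0 + h_0·σ_1 = 6(Δ_0 - s'(-1)) = -42 and h_2·σ_2 + 2h_2·σ_3 = 6(s'(2) - Δ_2) = -102.
Solving: σ_0 = -244/15, σ_1 = -142/15, σ_2 = 722/15, σ_3 = -1126/15.
On [-1, 0], s(x) = 6 + 2·(x + 1) - 122/15·(x + 1)² + 17/15·(x + 1)³.
With (x + 1) = 1/4: s(-3/4) = 1923/320.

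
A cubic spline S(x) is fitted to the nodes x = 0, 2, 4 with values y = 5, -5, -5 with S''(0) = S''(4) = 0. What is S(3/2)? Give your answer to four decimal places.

With σ_i denoting the second derivative at x_i, h_i = 2, 2, and Δ_i = (y_(i+1) − y_i)/h_i = -5, 0:
  2·σ_0 + 8·σ_1 + 2·σ_2 = 6(Δ_1 - Δ_0) = 30
Natural end conditions: σ_0 = σ_2 = 0.
Hence σ_0 = 0, σ_1 = 15/4, σ_2 = 0.
On [0, 2], S(x) = 5 - 25/4·x + 0·x² + 5/16·x³.
With x = 3/2: S(3/2) = -425/128.

-3.3203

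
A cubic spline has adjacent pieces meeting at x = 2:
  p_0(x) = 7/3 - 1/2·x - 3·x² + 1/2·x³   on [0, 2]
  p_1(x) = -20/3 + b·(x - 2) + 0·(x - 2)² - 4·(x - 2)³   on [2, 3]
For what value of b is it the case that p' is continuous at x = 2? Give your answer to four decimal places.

p_0'(x) = -1/2 - 6·x + 3/2·x², so p_0'(2) = -13/2. On the right, p_1'(2) = b, so b = -13/2.

-6.5000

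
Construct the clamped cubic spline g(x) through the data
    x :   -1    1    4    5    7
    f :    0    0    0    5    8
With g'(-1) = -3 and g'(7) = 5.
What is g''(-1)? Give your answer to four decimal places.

With σ_i denoting the second derivative at x_i, h_i = 2, 3, 1, 2, and Δ_i = (y_(i+1) − y_i)/h_i = 0, 0, 5, 3/2:
  2·σ_0 + 10·σ_1 + 3·σ_2 = 6(Δ_1 - Δ_0) = 0
  3·σ_1 + 8·σ_2 + 1·σ_3 = 6(Δ_2 - Δ_1) = 30
  1·σ_2 + 6·σ_3 + 2·σ_4 = 6(Δ_3 - Δ_2) = -21
Clamped end conditions give two more equations: 2h_0·σ_0 + h_0·σ_1 = 6(Δ_0 - g'(-1)) = 18 and h_3·σ_3 + 2h_3·σ_4 = 6(g'(7) - Δ_3) = 21.
Hence σ_0 = 811/136, σ_1 = -199/68, σ_2 = 393/68, σ_3 = -507/68, σ_4 = 1221/136.

5.9632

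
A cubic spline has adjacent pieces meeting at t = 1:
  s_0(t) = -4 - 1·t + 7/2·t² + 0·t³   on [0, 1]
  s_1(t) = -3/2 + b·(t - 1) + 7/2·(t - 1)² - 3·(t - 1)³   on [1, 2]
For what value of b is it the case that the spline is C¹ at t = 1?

s_0'(t) = -1 + 7·t + 0·t², so s_0'(1) = 6. On the right, s_1'(1) = b, so b = 6.

6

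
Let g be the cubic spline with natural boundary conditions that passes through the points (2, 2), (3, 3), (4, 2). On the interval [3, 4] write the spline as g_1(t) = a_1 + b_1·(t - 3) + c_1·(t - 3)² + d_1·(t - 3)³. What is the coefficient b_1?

Put M_i = g'' at the i-th knot. Here h = (1, 1) and Δ = (1, -1), so the interior equations h_(i-1)·M_(i-1) + 2(h_(i-1)+h_i)·M_i + h_i·M_(i+1) = 6(Δ_i − Δ_(i-1)) read
  1·M_0 + 4·M_1 + 1·M_2 = 6(Δ_1 - Δ_0) = -12
Natural end conditions: M_0 = M_2 = 0.
Hence M_0 = 0, M_1 = -3, M_2 = 0.
On [3, 4], with g_1(t) = a_1 + b_1·(t - 3) + c_1·(t - 3)² + d_1·(t - 3)³: c_1 = M_1/2 = -3/2, d_1 = (M_2 - M_1)/(6h_1) = 1/2, b_1 = Δ_1 - h_1(2M_1 + M_2)/6 = 0.

0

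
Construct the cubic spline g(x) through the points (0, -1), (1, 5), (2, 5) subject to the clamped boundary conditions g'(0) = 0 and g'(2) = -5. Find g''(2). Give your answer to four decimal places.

Write m_i for g''(x_i). With h_i = 1, 1 and divided differences Δ_i = 6, 0, the continuity of g' gives the tridiagonal system
  1·m_0 + 4·m_1 + 1·m_2 = 6(Δ_1 - Δ_0) = -36
Clamped end conditions give two more equations: 2h_0·m_0 + h_0·m_1 = 6(Δ_0 - g'(0)) = 36 and h_1·m_1 + 2h_1·m_2 = 6(g'(2) - Δ_1) = -30.
Hence m_0 = 49/2, m_1 = -13, m_2 = -17/2.

-8.5000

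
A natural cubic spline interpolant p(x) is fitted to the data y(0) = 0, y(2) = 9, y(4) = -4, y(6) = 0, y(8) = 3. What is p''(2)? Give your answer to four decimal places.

Put m_i = p'' at the i-th knot. Here h = (2, 2, 2, 2) and Δ = (9/2, -13/2, 2, 3/2), so the interior equations h_(i-1)·m_(i-1) + 2(h_(i-1)+h_i)·m_i + h_i·m_(i+1) = 6(Δ_i − Δ_(i-1)) read
  2·m_0 + 8·m_1 + 2·m_2 = 6(Δ_1 - Δ_0) = -66
  2·m_1 + 8·m_2 + 2·m_3 = 6(Δ_2 - Δ_1) = 51
  2·m_2 + 8·m_3 + 2·m_4 = 6(Δ_3 - Δ_2) = -3
Natural end conditions: m_0 = m_4 = 0.
Solving: m_0 = 0, m_1 = -171/16, m_2 = 39/4, m_3 = -45/16, m_4 = 0.

-10.6875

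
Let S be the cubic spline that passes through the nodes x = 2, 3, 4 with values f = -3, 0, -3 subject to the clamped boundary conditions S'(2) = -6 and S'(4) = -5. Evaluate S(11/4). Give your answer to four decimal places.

-1.1367

Put M_i = S'' at the i-th knot. Here h = (1, 1) and Δ = (3, -3), so the interior equations h_(i-1)·M_(i-1) + 2(h_(i-1)+h_i)·M_i + h_i·M_(i+1) = 6(Δ_i − Δ_(i-1)) read
  1·M_0 + 4·M_1 + 1·M_2 = 6(Δ_1 - Δ_0) = -36
Clamped end conditions give two more equations: 2h_0·M_0 + h_0·M_1 = 6(Δ_0 - S'(2)) = 54 and h_1·M_1 + 2h_1·M_2 = 6(S'(4) - Δ_1) = -12.
Forward elimination and back-substitution give M_0 = 73/2, M_1 = -19, M_2 = 7/2.
On [2, 3], S(x) = -3 - 6·(x - 2) + 73/4·(x - 2)² - 37/4·(x - 2)³.
With (x - 2) = 3/4: S(11/4) = -291/256.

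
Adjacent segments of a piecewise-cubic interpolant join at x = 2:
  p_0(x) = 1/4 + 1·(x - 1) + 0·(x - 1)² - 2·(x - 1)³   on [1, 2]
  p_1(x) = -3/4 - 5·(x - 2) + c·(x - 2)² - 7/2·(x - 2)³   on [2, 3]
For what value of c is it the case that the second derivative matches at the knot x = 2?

p_0''(x) = 0 - 12·(x - 1), so p_0''(2) = -12. On the right, p_1''(2) = 2c, so c = -6.

-6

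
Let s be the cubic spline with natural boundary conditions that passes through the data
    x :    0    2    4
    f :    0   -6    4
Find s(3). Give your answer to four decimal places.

-2.5000

With σ_i denoting the second derivative at x_i, h_i = 2, 2, and Δ_i = (y_(i+1) − y_i)/h_i = -3, 5:
  2·σ_0 + 8·σ_1 + 2·σ_2 = 6(Δ_1 - Δ_0) = 48
Natural end conditions: σ_0 = σ_2 = 0.
Solving the tridiagonal system: σ_0 = 0, σ_1 = 6, σ_2 = 0.
On [2, 4], s(x) = -6 + 1·(x - 2) + 3·(x - 2)² - 1/2·(x - 2)³.
With (x - 2) = 1: s(3) = -5/2.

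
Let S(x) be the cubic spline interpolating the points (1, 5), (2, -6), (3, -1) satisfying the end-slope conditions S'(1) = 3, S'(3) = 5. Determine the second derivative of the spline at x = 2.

46

Write M_i for S''(x_i). With h_i = 1, 1 and divided differences Δ_i = -11, 5, the continuity of S' gives the tridiagonal system
  1·M_0 + 4·M_1 + 1·M_2 = 6(Δ_1 - Δ_0) = 96
Clamped end conditions give two more equations: 2h_0·M_0 + h_0·M_1 = 6(Δ_0 - S'(1)) = -84 and h_1·M_1 + 2h_1·M_2 = 6(S'(3) - Δ_1) = 0.
Forward elimination and back-substitution give M_0 = -65, M_1 = 46, M_2 = -23.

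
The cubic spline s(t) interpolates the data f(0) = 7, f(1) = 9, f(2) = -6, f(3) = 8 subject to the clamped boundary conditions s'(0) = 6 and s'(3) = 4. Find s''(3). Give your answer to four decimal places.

-65.7333

Let M_i = s''(x_i). Step sizes h_i = 1, 1, 1; slopes of the chords Δ_i = (y_(i+1) - y_i)/h_i = 2, -15, 14.
  1·M_0 + 4·M_1 + 1·M_2 = 6(Δ_1 - Δ_0) = -102
  1·M_1 + 4·M_2 + 1·M_3 = 6(Δ_2 - Δ_1) = 174
Clamped end conditions give two more equations: 2h_0·M_0 + h_0·M_1 = 6(Δ_0 - s'(0)) = -24 and h_2·M_2 + 2h_2·M_3 = 6(s'(3) - Δ_2) = -60.
Hence M_0 = 166/15, M_1 = -692/15, M_2 = 1072/15, M_3 = -986/15.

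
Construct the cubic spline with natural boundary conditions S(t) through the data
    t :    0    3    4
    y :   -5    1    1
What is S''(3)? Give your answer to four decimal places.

With σ_i denoting the second derivative at x_i, h_i = 3, 1, and Δ_i = (y_(i+1) − y_i)/h_i = 2, 0:
  3·σ_0 + 8·σ_1 + 1·σ_2 = 6(Δ_1 - Δ_0) = -12
Natural end conditions: σ_0 = σ_2 = 0.
Solving: σ_0 = 0, σ_1 = -3/2, σ_2 = 0.

-1.5000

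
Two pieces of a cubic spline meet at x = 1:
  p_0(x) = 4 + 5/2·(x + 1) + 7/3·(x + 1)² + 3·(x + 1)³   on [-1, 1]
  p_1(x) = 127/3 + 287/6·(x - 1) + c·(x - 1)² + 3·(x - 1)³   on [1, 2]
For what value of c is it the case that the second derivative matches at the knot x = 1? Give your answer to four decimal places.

p_0''(x) = 14/3 + 18·(x + 1), so p_0''(1) = 122/3. On the right, p_1''(1) = 2c, so c = 61/3.

20.3333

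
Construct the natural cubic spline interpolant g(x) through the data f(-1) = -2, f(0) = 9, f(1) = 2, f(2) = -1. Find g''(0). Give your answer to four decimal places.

-30.4000

With M_i denoting the second derivative at x_i, h_i = 1, 1, 1, and Δ_i = (y_(i+1) − y_i)/h_i = 11, -7, -3:
  1·M_0 + 4·M_1 + 1·M_2 = 6(Δ_1 - Δ_0) = -108
  1·M_1 + 4·M_2 + 1·M_3 = 6(Δ_2 - Δ_1) = 24
Natural end conditions: M_0 = M_3 = 0.
Solving: M_0 = 0, M_1 = -152/5, M_2 = 68/5, M_3 = 0.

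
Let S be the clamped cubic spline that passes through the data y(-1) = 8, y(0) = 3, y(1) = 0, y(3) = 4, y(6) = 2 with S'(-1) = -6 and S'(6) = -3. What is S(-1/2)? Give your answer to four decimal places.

5.2825

Write σ_i for S''(x_i). With h_i = 1, 1, 2, 3 and divided differences Δ_i = -5, -3, 2, -2/3, the continuity of S' gives the tridiagonal system
  1·σ_0 + 4·σ_1 + 1·σ_2 = 6(Δ_1 - Δ_0) = 12
  1·σ_1 + 6·σ_2 + 2·σ_3 = 6(Δ_2 - Δ_1) = 30
  2·σ_2 + 10·σ_3 + 3·σ_4 = 6(Δ_3 - Δ_2) = -16
Clamped end conditions give two more equations: 2h_0·σ_0 + h_0·σ_1 = 6(Δ_0 - S'(-1)) = 6 and h_3·σ_3 + 2h_3·σ_4 = 6(S'(6) - Δ_3) = -14.
Solving: σ_0 = 131/52, σ_1 = 25/26, σ_2 = 293/52, σ_3 = -31/13, σ_4 = -89/78.
On [-1, 0], S(x) = 8 - 6·(x + 1) + 131/104·(x + 1)² - 27/104·(x + 1)³.
With (x + 1) = 1/2: S(-1/2) = 4395/832.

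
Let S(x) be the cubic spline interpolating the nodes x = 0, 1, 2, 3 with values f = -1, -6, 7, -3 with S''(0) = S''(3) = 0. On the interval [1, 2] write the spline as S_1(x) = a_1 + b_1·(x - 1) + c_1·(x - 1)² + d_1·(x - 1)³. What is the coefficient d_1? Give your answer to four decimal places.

Write σ_i for S''(x_i). With h_i = 1, 1, 1 and divided differences Δ_i = -5, 13, -10, the continuity of S' gives the tridiagonal system
  1·σ_0 + 4·σ_1 + 1·σ_2 = 6(Δ_1 - Δ_0) = 108
  1·σ_1 + 4·σ_2 + 1·σ_3 = 6(Δ_2 - Δ_1) = -138
Natural end conditions: σ_0 = σ_3 = 0.
Forward elimination and back-substitution give σ_0 = 0, σ_1 = 38, σ_2 = -44, σ_3 = 0.
On [1, 2], with S_1(x) = a_1 + b_1·(x - 1) + c_1·(x - 1)² + d_1·(x - 1)³: c_1 = σ_1/2 = 19, d_1 = (σ_2 - σ_1)/(6h_1) = -41/3, b_1 = Δ_1 - h_1(2σ_1 + σ_2)/6 = 23/3.

-13.6667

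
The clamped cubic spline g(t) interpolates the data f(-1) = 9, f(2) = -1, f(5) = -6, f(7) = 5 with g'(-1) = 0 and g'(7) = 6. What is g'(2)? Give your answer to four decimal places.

With m_i denoting the second derivative at x_i, h_i = 3, 3, 2, and Δ_i = (y_(i+1) − y_i)/h_i = -10/3, -5/3, 11/2:
  3·m_0 + 12·m_1 + 3·m_2 = 6(Δ_1 - Δ_0) = 10
  3·m_1 + 10·m_2 + 2·m_3 = 6(Δ_2 - Δ_1) = 43
Clamped end conditions give two more equations: 2h_0·m_0 + h_0·m_1 = 6(Δ_0 - g'(-1)) = -20 and h_2·m_2 + 2h_2·m_3 = 6(g'(7) - Δ_2) = 3.
Solving: m_0 = -139/38, m_1 = 37/57, m_2 = 167/38, m_3 = -55/38.
On [2, 5], g'(t) = b_1 + 2c_1·(t - 2) + 3d_1·(t - 2)² with b_1 = Δ_1 - h_1(2m_1 + m_2)/6 = -343/76, c_1 = m_1/2 = 37/114, d_1 = (m_2 - m_1)/(6h_1) = 427/2052. So g'(2) = -343/76.

-4.5132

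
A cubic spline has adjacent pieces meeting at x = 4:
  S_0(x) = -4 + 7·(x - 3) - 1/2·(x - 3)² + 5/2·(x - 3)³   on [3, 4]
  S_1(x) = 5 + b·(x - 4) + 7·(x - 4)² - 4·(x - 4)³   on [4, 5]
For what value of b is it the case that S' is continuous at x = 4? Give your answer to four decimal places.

S_0'(x) = 7 - 1·(x - 3) + 15/2·(x - 3)², so S_0'(4) = 27/2. On the right, S_1'(4) = b, so b = 27/2.

13.5000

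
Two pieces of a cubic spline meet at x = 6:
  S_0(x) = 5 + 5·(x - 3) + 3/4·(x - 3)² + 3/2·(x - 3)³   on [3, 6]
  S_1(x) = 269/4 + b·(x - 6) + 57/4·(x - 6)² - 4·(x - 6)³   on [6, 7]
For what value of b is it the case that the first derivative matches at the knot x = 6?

50

S_0'(x) = 5 + 3/2·(x - 3) + 9/2·(x - 3)², so S_0'(6) = 50. On the right, S_1'(6) = b, so b = 50.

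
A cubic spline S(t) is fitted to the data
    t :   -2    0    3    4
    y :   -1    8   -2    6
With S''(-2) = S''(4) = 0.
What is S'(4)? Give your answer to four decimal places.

9.9272

With σ_i denoting the second derivative at x_i, h_i = 2, 3, 1, and Δ_i = (y_(i+1) − y_i)/h_i = 9/2, -10/3, 8:
  2·σ_0 + 10·σ_1 + 3·σ_2 = 6(Δ_1 - Δ_0) = -47
  3·σ_1 + 8·σ_2 + 1·σ_3 = 6(Δ_2 - Δ_1) = 68
Natural end conditions: σ_0 = σ_3 = 0.
Hence σ_0 = 0, σ_1 = -580/71, σ_2 = 821/71, σ_3 = 0.
On [3, 4], S'(t) = b_2 + 2c_2·(t - 3) + 3d_2·(t - 3)² with b_2 = Δ_2 - h_2(2σ_2 + σ_3)/6 = 883/213, c_2 = σ_2/2 = 821/142, d_2 = (σ_3 - σ_2)/(6h_2) = -821/426. So S'(4) = 4229/426.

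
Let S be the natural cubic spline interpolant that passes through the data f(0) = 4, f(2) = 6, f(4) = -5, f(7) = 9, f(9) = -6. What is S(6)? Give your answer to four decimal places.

Write M_i for S''(x_i). With h_i = 2, 2, 3, 2 and divided differences Δ_i = 1, -11/2, 14/3, -15/2, the continuity of S' gives the tridiagonal system
  2·M_0 + 8·M_1 + 2·M_2 = 6(Δ_1 - Δ_0) = -39
  2·M_1 + 10·M_2 + 3·M_3 = 6(Δ_2 - Δ_1) = 61
  3·M_2 + 10·M_3 + 2·M_4 = 6(Δ_3 - Δ_2) = -73
Natural end conditions: M_0 = M_4 = 0.
Solving the tridiagonal system: M_0 = 0, M_1 = -5207/688, M_2 = 1853/172, M_3 = -3623/344, M_4 = 0.
On [4, 7], S(t) = -5 - 1735/2064·(t - 4) + 1853/344·(t - 4)² - 2443/2064·(t - 4)³.
With (t - 4) = 2: S(6) = 5569/1032.

5.3963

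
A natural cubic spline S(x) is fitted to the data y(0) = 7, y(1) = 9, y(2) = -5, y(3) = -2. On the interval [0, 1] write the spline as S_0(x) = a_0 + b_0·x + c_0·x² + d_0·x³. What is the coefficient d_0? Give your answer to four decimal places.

Put σ_i = S'' at the i-th knot. Here h = (1, 1, 1) and Δ = (2, -14, 3), so the interior equations h_(i-1)·σ_(i-1) + 2(h_(i-1)+h_i)·σ_i + h_i·σ_(i+1) = 6(Δ_i − Δ_(i-1)) read
  1·σ_0 + 4·σ_1 + 1·σ_2 = 6(Δ_1 - Δ_0) = -96
  1·σ_1 + 4·σ_2 + 1·σ_3 = 6(Δ_2 - Δ_1) = 102
Natural end conditions: σ_0 = σ_3 = 0.
Solving the tridiagonal system: σ_0 = 0, σ_1 = -162/5, σ_2 = 168/5, σ_3 = 0.
On [0, 1], with S_0(x) = a_0 + b_0·x + c_0·x² + d_0·x³: c_0 = σ_0/2 = 0, d_0 = (σ_1 - σ_0)/(6h_0) = -27/5, b_0 = Δ_0 - h_0(2σ_0 + σ_1)/6 = 37/5.

-5.4000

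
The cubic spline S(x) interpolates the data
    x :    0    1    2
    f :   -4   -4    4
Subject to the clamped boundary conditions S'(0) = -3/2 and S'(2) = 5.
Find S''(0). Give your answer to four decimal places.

Let m_i = S''(x_i). Step sizes h_i = 1, 1; slopes of the chords Δ_i = (y_(i+1) - y_i)/h_i = 0, 8.
  1·m_0 + 4·m_1 + 1·m_2 = 6(Δ_1 - Δ_0) = 48
Clamped end conditions give two more equations: 2h_0·m_0 + h_0·m_1 = 6(Δ_0 - S'(0)) = 9 and h_1·m_1 + 2h_1·m_2 = 6(S'(2) - Δ_1) = -18.
Solving the tridiagonal system: m_0 = -17/4, m_1 = 35/2, m_2 = -71/4.

-4.2500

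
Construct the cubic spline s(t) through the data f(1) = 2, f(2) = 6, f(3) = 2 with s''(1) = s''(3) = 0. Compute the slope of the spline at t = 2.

Let σ_i = s''(x_i). Step sizes h_i = 1, 1; slopes of the chords Δ_i = (y_(i+1) - y_i)/h_i = 4, -4.
  1·σ_0 + 4·σ_1 + 1·σ_2 = 6(Δ_1 - Δ_0) = -48
Natural end conditions: σ_0 = σ_2 = 0.
Solving: σ_0 = 0, σ_1 = -12, σ_2 = 0.
On [2, 3], s'(t) = b_1 + 2c_1·(t - 2) + 3d_1·(t - 2)² with b_1 = Δ_1 - h_1(2σ_1 + σ_2)/6 = 0, c_1 = σ_1/2 = -6, d_1 = (σ_2 - σ_1)/(6h_1) = 2. So s'(2) = 0.

0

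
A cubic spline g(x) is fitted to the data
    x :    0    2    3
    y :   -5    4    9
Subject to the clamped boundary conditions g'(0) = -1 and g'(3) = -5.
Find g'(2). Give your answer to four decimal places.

Let M_i = g''(x_i). Step sizes h_i = 2, 1; slopes of the chords Δ_i = (y_(i+1) - y_i)/h_i = 9/2, 5.
  2·M_0 + 6·M_1 + 1·M_2 = 6(Δ_1 - Δ_0) = 3
Clamped end conditions give two more equations: 2h_0·M_0 + h_0·M_1 = 6(Δ_0 - g'(0)) = 33 and h_1·M_1 + 2h_1·M_2 = 6(g'(3) - Δ_1) = -60.
Forward elimination and back-substitution give M_0 = 77/12, M_1 = 11/3, M_2 = -191/6.
On [2, 3], g'(x) = b_1 + 2c_1·(x - 2) + 3d_1·(x - 2)² with b_1 = Δ_1 - h_1(2M_1 + M_2)/6 = 109/12, c_1 = M_1/2 = 11/6, d_1 = (M_2 - M_1)/(6h_1) = -71/12. So g'(2) = 109/12.

9.0833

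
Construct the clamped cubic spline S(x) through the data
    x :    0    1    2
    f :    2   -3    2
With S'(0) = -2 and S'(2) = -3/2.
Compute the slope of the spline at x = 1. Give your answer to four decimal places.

0.8750

Let σ_i = S''(x_i). Step sizes h_i = 1, 1; slopes of the chords Δ_i = (y_(i+1) - y_i)/h_i = -5, 5.
  1·σ_0 + 4·σ_1 + 1·σ_2 = 6(Δ_1 - Δ_0) = 60
Clamped end conditions give two more equations: 2h_0·σ_0 + h_0·σ_1 = 6(Δ_0 - S'(0)) = -18 and h_1·σ_1 + 2h_1·σ_2 = 6(S'(2) - Δ_1) = -39.
Forward elimination and back-substitution give σ_0 = -95/4, σ_1 = 59/2, σ_2 = -137/4.
On [1, 2], S'(x) = b_1 + 2c_1·(x - 1) + 3d_1·(x - 1)² with b_1 = Δ_1 - h_1(2σ_1 + σ_2)/6 = 7/8, c_1 = σ_1/2 = 59/4, d_1 = (σ_2 - σ_1)/(6h_1) = -85/8. So S'(1) = 7/8.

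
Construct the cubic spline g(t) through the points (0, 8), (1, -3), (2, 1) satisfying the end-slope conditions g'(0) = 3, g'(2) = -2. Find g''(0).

Let M_i = g''(x_i). Step sizes h_i = 1, 1; slopes of the chords Δ_i = (y_(i+1) - y_i)/h_i = -11, 4.
  1·M_0 + 4·M_1 + 1·M_2 = 6(Δ_1 - Δ_0) = 90
Clamped end conditions give two more equations: 2h_0·M_0 + h_0·M_1 = 6(Δ_0 - g'(0)) = -84 and h_1·M_1 + 2h_1·M_2 = 6(g'(2) - Δ_1) = -36.
Solving: M_0 = -67, M_1 = 50, M_2 = -43.

-67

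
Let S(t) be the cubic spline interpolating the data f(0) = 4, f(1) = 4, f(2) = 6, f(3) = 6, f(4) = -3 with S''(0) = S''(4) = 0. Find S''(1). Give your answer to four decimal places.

3.1071

Put M_i = S'' at the i-th knot. Here h = (1, 1, 1, 1) and Δ = (0, 2, 0, -9), so the interior equations h_(i-1)·M_(i-1) + 2(h_(i-1)+h_i)·M_i + h_i·M_(i+1) = 6(Δ_i − Δ_(i-1)) read
  1·M_0 + 4·M_1 + 1·M_2 = 6(Δ_1 - Δ_0) = 12
  1·M_1 + 4·M_2 + 1·M_3 = 6(Δ_2 - Δ_1) = -12
  1·M_2 + 4·M_3 + 1·M_4 = 6(Δ_3 - Δ_2) = -54
Natural end conditions: M_0 = M_4 = 0.
Hence M_0 = 0, M_1 = 87/28, M_2 = -3/7, M_3 = -375/28, M_4 = 0.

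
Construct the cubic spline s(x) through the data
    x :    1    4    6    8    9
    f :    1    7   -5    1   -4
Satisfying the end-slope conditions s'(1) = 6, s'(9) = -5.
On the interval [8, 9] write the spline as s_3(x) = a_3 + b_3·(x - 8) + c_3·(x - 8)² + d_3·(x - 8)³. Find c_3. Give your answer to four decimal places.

-6.5000

Let m_i = s''(x_i). Step sizes h_i = 3, 2, 2, 1; slopes of the chords Δ_i = (y_(i+1) - y_i)/h_i = 2, -6, 3, -5.
  3·m_0 + 10·m_1 + 2·m_2 = 6(Δ_1 - Δ_0) = -48
  2·m_1 + 8·m_2 + 2·m_3 = 6(Δ_2 - Δ_1) = 54
  2·m_2 + 6·m_3 + 1·m_4 = 6(Δ_3 - Δ_2) = -48
Clamped end conditions give two more equations: 2h_0·m_0 + h_0·m_1 = 6(Δ_0 - s'(1)) = -24 and h_3·m_3 + 2h_3·m_4 = 6(s'(9) - Δ_3) = 0.
Forward elimination and back-substitution give m_0 = -1/2, m_1 = -7, m_2 = 47/4, m_3 = -13, m_4 = 13/2.
On [8, 9], with s_3(x) = a_3 + b_3·(x - 8) + c_3·(x - 8)² + d_3·(x - 8)³: c_3 = m_3/2 = -13/2, d_3 = (m_4 - m_3)/(6h_3) = 13/4, b_3 = Δ_3 - h_3(2m_3 + m_4)/6 = -7/4.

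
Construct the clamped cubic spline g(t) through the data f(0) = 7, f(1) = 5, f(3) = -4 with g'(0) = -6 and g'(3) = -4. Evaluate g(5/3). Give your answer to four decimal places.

Write M_i for g''(x_i). With h_i = 1, 2 and divided differences Δ_i = -2, -9/2, the continuity of g' gives the tridiagonal system
  1·M_0 + 6·M_1 + 2·M_2 = 6(Δ_1 - Δ_0) = -15
Clamped end conditions give two more equations: 2h_0·M_0 + h_0·M_1 = 6(Δ_0 - g'(0)) = 24 and h_1·M_1 + 2h_1·M_2 = 6(g'(3) - Δ_1) = 3.
Solving: M_0 = 91/6, M_1 = -19/3, M_2 = 47/12.
On [1, 3], g(t) = 5 - 19/12·(t - 1) - 19/6·(t - 1)² + 41/48·(t - 1)³.
With (t - 1) = 2/3: g(5/3) = 226/81.

2.7901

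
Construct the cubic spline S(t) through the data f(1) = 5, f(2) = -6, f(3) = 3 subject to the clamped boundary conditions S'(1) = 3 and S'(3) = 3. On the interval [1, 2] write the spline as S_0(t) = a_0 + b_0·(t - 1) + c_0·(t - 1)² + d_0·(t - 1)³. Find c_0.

Put M_i = S'' at the i-th knot. Here h = (1, 1) and Δ = (-11, 9), so the interior equations h_(i-1)·M_(i-1) + 2(h_(i-1)+h_i)·M_i + h_i·M_(i+1) = 6(Δ_i − Δ_(i-1)) read
  1·M_0 + 4·M_1 + 1·M_2 = 6(Δ_1 - Δ_0) = 120
Clamped end conditions give two more equations: 2h_0·M_0 + h_0·M_1 = 6(Δ_0 - S'(1)) = -84 and h_1·M_1 + 2h_1·M_2 = 6(S'(3) - Δ_1) = -36.
Solving the tridiagonal system: M_0 = -72, M_1 = 60, M_2 = -48.
On [1, 2], with S_0(t) = a_0 + b_0·(t - 1) + c_0·(t - 1)² + d_0·(t - 1)³: c_0 = M_0/2 = -36, d_0 = (M_1 - M_0)/(6h_0) = 22, b_0 = Δ_0 - h_0(2M_0 + M_1)/6 = 3.

-36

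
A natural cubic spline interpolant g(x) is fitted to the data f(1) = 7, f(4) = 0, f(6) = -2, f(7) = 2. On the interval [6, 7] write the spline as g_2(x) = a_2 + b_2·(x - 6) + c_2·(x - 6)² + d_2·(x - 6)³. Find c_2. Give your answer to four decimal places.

Put σ_i = g'' at the i-th knot. Here h = (3, 2, 1) and Δ = (-7/3, -1, 4), so the interior equations h_(i-1)·σ_(i-1) + 2(h_(i-1)+h_i)·σ_i + h_i·σ_(i+1) = 6(Δ_i − Δ_(i-1)) read
  3·σ_0 + 10·σ_1 + 2·σ_2 = 6(Δ_1 - Δ_0) = 8
  2·σ_1 + 6·σ_2 + 1·σ_3 = 6(Δ_2 - Δ_1) = 30
Natural end conditions: σ_0 = σ_3 = 0.
Forward elimination and back-substitution give σ_0 = 0, σ_1 = -3/14, σ_2 = 71/14, σ_3 = 0.
On [6, 7], with g_2(x) = a_2 + b_2·(x - 6) + c_2·(x - 6)² + d_2·(x - 6)³: c_2 = σ_2/2 = 71/28, d_2 = (σ_3 - σ_2)/(6h_2) = -71/84, b_2 = Δ_2 - h_2(2σ_2 + σ_3)/6 = 97/42.

2.5357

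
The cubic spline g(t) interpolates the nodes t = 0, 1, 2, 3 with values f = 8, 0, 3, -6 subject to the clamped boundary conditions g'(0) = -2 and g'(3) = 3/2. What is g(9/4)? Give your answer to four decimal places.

0.9141

Write M_i for g''(x_i). With h_i = 1, 1, 1 and divided differences Δ_i = -8, 3, -9, the continuity of g' gives the tridiagonal system
  1·M_0 + 4·M_1 + 1·M_2 = 6(Δ_1 - Δ_0) = 66
  1·M_1 + 4·M_2 + 1·M_3 = 6(Δ_2 - Δ_1) = -72
Clamped end conditions give two more equations: 2h_0·M_0 + h_0·M_1 = 6(Δ_0 - g'(0)) = -36 and h_2·M_2 + 2h_2·M_3 = 6(g'(3) - Δ_2) = 63.
Solving the tridiagonal system: M_0 = -107/3, M_1 = 106/3, M_2 = -119/3, M_3 = 154/3.
On [2, 3], g(t) = 3 - 13/3·(t - 2) - 119/6·(t - 2)² + 91/6·(t - 2)³.
With (t - 2) = 1/4: g(9/4) = 117/128.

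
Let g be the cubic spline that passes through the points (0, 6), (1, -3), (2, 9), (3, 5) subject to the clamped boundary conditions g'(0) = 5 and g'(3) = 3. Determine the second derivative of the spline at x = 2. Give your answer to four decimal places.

-51.3333

With σ_i denoting the second derivative at x_i, h_i = 1, 1, 1, and Δ_i = (y_(i+1) − y_i)/h_i = -9, 12, -4:
  1·σ_0 + 4·σ_1 + 1·σ_2 = 6(Δ_1 - Δ_0) = 126
  1·σ_1 + 4·σ_2 + 1·σ_3 = 6(Δ_2 - Δ_1) = -96
Clamped end conditions give two more equations: 2h_0·σ_0 + h_0·σ_1 = 6(Δ_0 - g'(0)) = -84 and h_2·σ_2 + 2h_2·σ_3 = 6(g'(3) - Δ_2) = 42.
Solving: σ_0 = -220/3, σ_1 = 188/3, σ_2 = -154/3, σ_3 = 140/3.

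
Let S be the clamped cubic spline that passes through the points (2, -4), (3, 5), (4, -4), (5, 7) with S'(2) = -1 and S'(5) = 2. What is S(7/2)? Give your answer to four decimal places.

With M_i denoting the second derivative at x_i, h_i = 1, 1, 1, and Δ_i = (y_(i+1) − y_i)/h_i = 9, -9, 11:
  1·M_0 + 4·M_1 + 1·M_2 = 6(Δ_1 - Δ_0) = -108
  1·M_1 + 4·M_2 + 1·M_3 = 6(Δ_2 - Δ_1) = 120
Clamped end conditions give two more equations: 2h_0·M_0 + h_0·M_1 = 6(Δ_0 - S'(2)) = 60 and h_2·M_2 + 2h_2·M_3 = 6(S'(5) - Δ_2) = -54.
Solving the tridiagonal system: M_0 = 58, M_1 = -56, M_2 = 58, M_3 = -56.
On [3, 4], S(x) = 5 + 0·(x - 3) - 28·(x - 3)² + 19·(x - 3)³.
With (x - 3) = 1/2: S(7/2) = 3/8.

0.3750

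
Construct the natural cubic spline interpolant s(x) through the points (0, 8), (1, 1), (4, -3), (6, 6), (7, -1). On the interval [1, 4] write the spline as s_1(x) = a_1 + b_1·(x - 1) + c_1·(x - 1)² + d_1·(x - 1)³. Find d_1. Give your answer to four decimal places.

With m_i denoting the second derivative at x_i, h_i = 1, 3, 2, 1, and Δ_i = (y_(i+1) − y_i)/h_i = -7, -4/3, 9/2, -7:
  1·m_0 + 8·m_1 + 3·m_2 = 6(Δ_1 - Δ_0) = 34
  3·m_1 + 10·m_2 + 2·m_3 = 6(Δ_2 - Δ_1) = 35
  2·m_2 + 6·m_3 + 1·m_4 = 6(Δ_3 - Δ_2) = -69
Natural end conditions: m_0 = m_4 = 0.
Solving the tridiagonal system: m_0 = 0, m_1 = 430/197, m_2 = 1086/197, m_3 = -5255/394, m_4 = 0.
On [1, 4], with s_1(x) = a_1 + b_1·(x - 1) + c_1·(x - 1)² + d_1·(x - 1)³: c_1 = m_1/2 = 215/197, d_1 = (m_2 - m_1)/(6h_1) = 328/1773, b_1 = Δ_1 - h_1(2m_1 + m_2)/6 = -3707/591.

0.1850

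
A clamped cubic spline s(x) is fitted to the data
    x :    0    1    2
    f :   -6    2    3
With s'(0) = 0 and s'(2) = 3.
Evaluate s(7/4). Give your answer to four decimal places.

2.7031

Write M_i for s''(x_i). With h_i = 1, 1 and divided differences Δ_i = 8, 1, the continuity of s' gives the tridiagonal system
  1·M_0 + 4·M_1 + 1·M_2 = 6(Δ_1 - Δ_0) = -42
Clamped end conditions give two more equations: 2h_0·M_0 + h_0·M_1 = 6(Δ_0 - s'(0)) = 48 and h_1·M_1 + 2h_1·M_2 = 6(s'(2) - Δ_1) = 12.
Forward elimination and back-substitution give M_0 = 36, M_1 = -24, M_2 = 18.
On [1, 2], s(x) = 2 + 6·(x - 1) - 12·(x - 1)² + 7·(x - 1)³.
With (x - 1) = 3/4: s(7/4) = 173/64.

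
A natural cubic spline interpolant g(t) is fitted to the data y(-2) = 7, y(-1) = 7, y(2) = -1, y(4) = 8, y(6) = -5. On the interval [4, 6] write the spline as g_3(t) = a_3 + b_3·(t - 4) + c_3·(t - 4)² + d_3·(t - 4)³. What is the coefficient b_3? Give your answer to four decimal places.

With σ_i denoting the second derivative at x_i, h_i = 1, 3, 2, 2, and Δ_i = (y_(i+1) − y_i)/h_i = 0, -8/3, 9/2, -13/2:
  1·σ_0 + 8·σ_1 + 3·σ_2 = 6(Δ_1 - Δ_0) = -16
  3·σ_1 + 10·σ_2 + 2·σ_3 = 6(Δ_2 - Δ_1) = 43
  2·σ_2 + 8·σ_3 + 2·σ_4 = 6(Δ_3 - Δ_2) = -66
Natural end conditions: σ_0 = σ_4 = 0.
Hence σ_0 = 0, σ_1 = -661/134, σ_2 = 524/67, σ_3 = -2735/268, σ_4 = 0.
On [4, 6], with g_3(t) = a_3 + b_3·(t - 4) + c_3·(t - 4)² + d_3·(t - 4)³: c_3 = σ_3/2 = -2735/536, d_3 = (σ_4 - σ_3)/(6h_3) = 2735/3216, b_3 = Δ_3 - h_3(2σ_3 + σ_4)/6 = 61/201.

0.3035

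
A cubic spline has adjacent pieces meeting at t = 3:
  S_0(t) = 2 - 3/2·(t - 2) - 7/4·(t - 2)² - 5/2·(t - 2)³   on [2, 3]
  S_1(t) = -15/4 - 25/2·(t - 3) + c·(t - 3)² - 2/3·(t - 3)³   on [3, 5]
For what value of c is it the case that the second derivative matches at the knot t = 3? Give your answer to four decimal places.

S_0''(t) = -7/2 - 15·(t - 2), so S_0''(3) = -37/2. On the right, S_1''(3) = 2c, so c = -37/4.

-9.2500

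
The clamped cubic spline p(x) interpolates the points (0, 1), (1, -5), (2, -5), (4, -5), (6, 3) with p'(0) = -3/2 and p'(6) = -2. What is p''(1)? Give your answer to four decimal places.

Put M_i = p'' at the i-th knot. Here h = (1, 1, 2, 2) and Δ = (-6, 0, 0, 4), so the interior equations h_(i-1)·M_(i-1) + 2(h_(i-1)+h_i)·M_i + h_i·M_(i+1) = 6(Δ_i − Δ_(i-1)) read
  1·M_0 + 4·M_1 + 1·M_2 = 6(Δ_1 - Δ_0) = 36
  1·M_1 + 6·M_2 + 2·M_3 = 6(Δ_2 - Δ_1) = 0
  2·M_2 + 8·M_3 + 2·M_4 = 6(Δ_3 - Δ_2) = 24
Clamped end conditions give two more equations: 2h_0·M_0 + h_0·M_1 = 6(Δ_0 - p'(0)) = -27 and h_3·M_3 + 2h_3·M_4 = 6(p'(6) - Δ_3) = -36.
Hence M_0 = -1789/84, M_1 = 655/42, M_2 = -61/12, M_3 = 313/42, M_4 = -1069/84.

15.5952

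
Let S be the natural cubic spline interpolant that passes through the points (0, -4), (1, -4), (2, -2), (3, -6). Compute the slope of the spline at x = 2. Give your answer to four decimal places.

Write m_i for S''(x_i). With h_i = 1, 1, 1 and divided differences Δ_i = 0, 2, -4, the continuity of S' gives the tridiagonal system
  1·m_0 + 4·m_1 + 1·m_2 = 6(Δ_1 - Δ_0) = 12
  1·m_1 + 4·m_2 + 1·m_3 = 6(Δ_2 - Δ_1) = -36
Natural end conditions: m_0 = m_3 = 0.
Solving: m_0 = 0, m_1 = 28/5, m_2 = -52/5, m_3 = 0.
On [2, 3], S'(x) = b_2 + 2c_2·(x - 2) + 3d_2·(x - 2)² with b_2 = Δ_2 - h_2(2m_2 + m_3)/6 = -8/15, c_2 = m_2/2 = -26/5, d_2 = (m_3 - m_2)/(6h_2) = 26/15. So S'(2) = -8/15.

-0.5333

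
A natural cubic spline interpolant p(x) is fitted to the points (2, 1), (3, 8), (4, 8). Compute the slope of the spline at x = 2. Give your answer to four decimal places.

Put σ_i = p'' at the i-th knot. Here h = (1, 1) and Δ = (7, 0), so the interior equations h_(i-1)·σ_(i-1) + 2(h_(i-1)+h_i)·σ_i + h_i·σ_(i+1) = 6(Δ_i − Δ_(i-1)) read
  1·σ_0 + 4·σ_1 + 1·σ_2 = 6(Δ_1 - Δ_0) = -42
Natural end conditions: σ_0 = σ_2 = 0.
Hence σ_0 = 0, σ_1 = -21/2, σ_2 = 0.
On [2, 3], p'(x) = b_0 + 2c_0·(x - 2) + 3d_0·(x - 2)² with b_0 = Δ_0 - h_0(2σ_0 + σ_1)/6 = 35/4, c_0 = σ_0/2 = 0, d_0 = (σ_1 - σ_0)/(6h_0) = -7/4. So p'(2) = 35/4.

8.7500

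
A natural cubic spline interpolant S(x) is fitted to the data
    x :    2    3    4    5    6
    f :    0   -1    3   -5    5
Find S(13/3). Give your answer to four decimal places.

With σ_i denoting the second derivative at x_i, h_i = 1, 1, 1, 1, and Δ_i = (y_(i+1) − y_i)/h_i = -1, 4, -8, 10:
  1·σ_0 + 4·σ_1 + 1·σ_2 = 6(Δ_1 - Δ_0) = 30
  1·σ_1 + 4·σ_2 + 1·σ_3 = 6(Δ_2 - Δ_1) = -72
  1·σ_2 + 4·σ_3 + 1·σ_4 = 6(Δ_3 - Δ_2) = 108
Natural end conditions: σ_0 = σ_4 = 0.
Solving: σ_0 = 0, σ_1 = 423/28, σ_2 = -213/7, σ_3 = 969/28, σ_4 = 0.
On [4, 5], S(x) = 3 - 29/8·(x - 4) - 213/14·(x - 4)² + 607/56·(x - 4)³.
With (x - 4) = 1/3: S(13/3) = 95/189.

0.5026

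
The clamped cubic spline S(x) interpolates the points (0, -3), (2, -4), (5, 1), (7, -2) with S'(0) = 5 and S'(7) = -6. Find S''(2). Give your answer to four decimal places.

Let M_i = S''(x_i). Step sizes h_i = 2, 3, 2; slopes of the chords Δ_i = (y_(i+1) - y_i)/h_i = -1/2, 5/3, -3/2.
  2·M_0 + 10·M_1 + 3·M_2 = 6(Δ_1 - Δ_0) = 13
  3·M_1 + 10·M_2 + 2·M_3 = 6(Δ_2 - Δ_1) = -19
Clamped end conditions give two more equations: 2h_0·M_0 + h_0·M_1 = 6(Δ_0 - S'(0)) = -33 and h_2·M_2 + 2h_2·M_3 = 6(S'(7) - Δ_2) = -27.
Forward elimination and back-substitution give M_0 = -245/24, M_1 = 47/12, M_2 = -23/12, M_3 = -139/24.

3.9167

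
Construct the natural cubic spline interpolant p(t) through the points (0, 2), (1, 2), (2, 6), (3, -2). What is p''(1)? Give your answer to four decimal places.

11.2000

Put σ_i = p'' at the i-th knot. Here h = (1, 1, 1) and Δ = (0, 4, -8), so the interior equations h_(i-1)·σ_(i-1) + 2(h_(i-1)+h_i)·σ_i + h_i·σ_(i+1) = 6(Δ_i − Δ_(i-1)) read
  1·σ_0 + 4·σ_1 + 1·σ_2 = 6(Δ_1 - Δ_0) = 24
  1·σ_1 + 4·σ_2 + 1·σ_3 = 6(Δ_2 - Δ_1) = -72
Natural end conditions: σ_0 = σ_3 = 0.
Hence σ_0 = 0, σ_1 = 56/5, σ_2 = -104/5, σ_3 = 0.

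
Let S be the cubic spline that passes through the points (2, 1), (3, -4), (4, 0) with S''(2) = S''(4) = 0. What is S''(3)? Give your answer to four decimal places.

13.5000

Let m_i = S''(x_i). Step sizes h_i = 1, 1; slopes of the chords Δ_i = (y_(i+1) - y_i)/h_i = -5, 4.
  1·m_0 + 4·m_1 + 1·m_2 = 6(Δ_1 - Δ_0) = 54
Natural end conditions: m_0 = m_2 = 0.
Forward elimination and back-substitution give m_0 = 0, m_1 = 27/2, m_2 = 0.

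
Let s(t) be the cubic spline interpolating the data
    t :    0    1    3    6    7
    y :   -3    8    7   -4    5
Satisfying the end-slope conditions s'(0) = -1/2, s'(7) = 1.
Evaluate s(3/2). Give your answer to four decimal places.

12.0695

Put σ_i = s'' at the i-th knot. Here h = (1, 2, 3, 1) and Δ = (11, -1/2, -11/3, 9), so the interior equations h_(i-1)·σ_(i-1) + 2(h_(i-1)+h_i)·σ_i + h_i·σ_(i+1) = 6(Δ_i − Δ_(i-1)) read
  1·σ_0 + 6·σ_1 + 2·σ_2 = 6(Δ_1 - Δ_0) = -69
  2·σ_1 + 10·σ_2 + 3·σ_3 = 6(Δ_2 - Δ_1) = -19
  3·σ_2 + 8·σ_3 + 1·σ_4 = 6(Δ_3 - Δ_2) = 76
Clamped end conditions give two more equations: 2h_0·σ_0 + h_0·σ_1 = 6(Δ_0 - s'(0)) = 69 and h_3·σ_3 + 2h_3·σ_4 = 6(s'(7) - Δ_3) = -48.
Solving the tridiagonal system: σ_0 = 9641/222, σ_1 = -1982/111, σ_2 = -1175/444, σ_3 = 1065/74, σ_4 = -4617/148.
On [1, 3], s(t) = 8 + 5455/444·(t - 1) - 991/111·(t - 1)² + 2251/1776·(t - 1)³.
With (t - 1) = 1/2: s(3/2) = 57161/4736.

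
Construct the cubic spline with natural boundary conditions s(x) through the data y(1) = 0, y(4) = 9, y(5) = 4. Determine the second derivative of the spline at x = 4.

Write M_i for s''(x_i). With h_i = 3, 1 and divided differences Δ_i = 3, -5, the continuity of s' gives the tridiagonal system
  3·M_0 + 8·M_1 + 1·M_2 = 6(Δ_1 - Δ_0) = -48
Natural end conditions: M_0 = M_2 = 0.
Hence M_0 = 0, M_1 = -6, M_2 = 0.

-6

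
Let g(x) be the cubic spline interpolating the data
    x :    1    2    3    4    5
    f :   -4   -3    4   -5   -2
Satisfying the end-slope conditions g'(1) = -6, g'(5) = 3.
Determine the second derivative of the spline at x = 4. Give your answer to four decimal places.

30.6429

Let M_i = g''(x_i). Step sizes h_i = 1, 1, 1, 1; slopes of the chords Δ_i = (y_(i+1) - y_i)/h_i = 1, 7, -9, 3.
  1·M_0 + 4·M_1 + 1·M_2 = 6(Δ_1 - Δ_0) = 36
  1·M_1 + 4·M_2 + 1·M_3 = 6(Δ_2 - Δ_1) = -96
  1·M_2 + 4·M_3 + 1·M_4 = 6(Δ_3 - Δ_2) = 72
Clamped end conditions give two more equations: 2h_0·M_0 + h_0·M_1 = 6(Δ_0 - g'(1)) = 42 and h_3·M_3 + 2h_3·M_4 = 6(g'(5) - Δ_3) = 0.
Solving the tridiagonal system: M_0 = 387/28, M_1 = 201/14, M_2 = -141/4, M_3 = 429/14, M_4 = -429/28.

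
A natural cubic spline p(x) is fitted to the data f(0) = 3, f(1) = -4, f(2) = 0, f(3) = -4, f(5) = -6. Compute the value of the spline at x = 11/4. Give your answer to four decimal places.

Write M_i for p''(x_i). With h_i = 1, 1, 1, 2 and divided differences Δ_i = -7, 4, -4, -1, the continuity of p' gives the tridiagonal system
  1·M_0 + 4·M_1 + 1·M_2 = 6(Δ_1 - Δ_0) = 66
  1·M_1 + 4·M_2 + 1·M_3 = 6(Δ_2 - Δ_1) = -48
  1·M_2 + 6·M_3 + 2·M_4 = 6(Δ_3 - Δ_2) = 18
Natural end conditions: M_0 = M_4 = 0.
Hence M_0 = 0, M_1 = 912/43, M_2 = -810/43, M_3 = 264/43, M_4 = 0.
On [2, 3], p(x) = 0 + 54/43·(x - 2) - 405/43·(x - 2)² + 179/43·(x - 2)³.
With (x - 2) = 3/4: p(11/4) = -7155/2752.

-2.5999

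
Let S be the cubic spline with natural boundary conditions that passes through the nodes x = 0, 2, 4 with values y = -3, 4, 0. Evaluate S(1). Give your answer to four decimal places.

Let M_i = S''(x_i). Step sizes h_i = 2, 2; slopes of the chords Δ_i = (y_(i+1) - y_i)/h_i = 7/2, -2.
  2·M_0 + 8·M_1 + 2·M_2 = 6(Δ_1 - Δ_0) = -33
Natural end conditions: M_0 = M_2 = 0.
Solving: M_0 = 0, M_1 = -33/8, M_2 = 0.
On [0, 2], S(x) = -3 + 39/8·x + 0·x² - 11/32·x³.
With x = 1: S(1) = 49/32.

1.5313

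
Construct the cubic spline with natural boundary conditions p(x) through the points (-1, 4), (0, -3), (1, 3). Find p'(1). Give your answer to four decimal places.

Put M_i = p'' at the i-th knot. Here h = (1, 1) and Δ = (-7, 6), so the interior equations h_(i-1)·M_(i-1) + 2(h_(i-1)+h_i)·M_i + h_i·M_(i+1) = 6(Δ_i − Δ_(i-1)) read
  1·M_0 + 4·M_1 + 1·M_2 = 6(Δ_1 - Δ_0) = 78
Natural end conditions: M_0 = M_2 = 0.
Hence M_0 = 0, M_1 = 39/2, M_2 = 0.
On [0, 1], p'(x) = b_1 + 2c_1·x + 3d_1·x² with b_1 = Δ_1 - h_1(2M_1 + M_2)/6 = -1/2, c_1 = M_1/2 = 39/4, d_1 = (M_2 - M_1)/(6h_1) = -13/4. So p'(1) = 37/4.

9.2500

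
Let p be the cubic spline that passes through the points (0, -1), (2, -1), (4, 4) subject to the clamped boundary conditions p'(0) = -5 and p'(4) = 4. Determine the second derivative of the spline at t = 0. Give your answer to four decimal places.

With σ_i denoting the second derivative at x_i, h_i = 2, 2, and Δ_i = (y_(i+1) − y_i)/h_i = 0, 5/2:
  2·σ_0 + 8·σ_1 + 2·σ_2 = 6(Δ_1 - Δ_0) = 15
Clamped end conditions give two more equations: 2h_0·σ_0 + h_0·σ_1 = 6(Δ_0 - p'(0)) = 30 and h_1·σ_1 + 2h_1·σ_2 = 6(p'(4) - Δ_1) = 9.
Solving the tridiagonal system: σ_0 = 63/8, σ_1 = -3/4, σ_2 = 21/8.

7.8750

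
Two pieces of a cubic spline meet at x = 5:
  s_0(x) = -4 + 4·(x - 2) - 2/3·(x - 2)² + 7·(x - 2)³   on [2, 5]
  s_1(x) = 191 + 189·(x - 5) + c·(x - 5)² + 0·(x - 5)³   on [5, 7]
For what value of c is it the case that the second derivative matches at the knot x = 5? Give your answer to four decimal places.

62.3333

s_0''(x) = -4/3 + 42·(x - 2), so s_0''(5) = 374/3. On the right, s_1''(5) = 2c, so c = 187/3.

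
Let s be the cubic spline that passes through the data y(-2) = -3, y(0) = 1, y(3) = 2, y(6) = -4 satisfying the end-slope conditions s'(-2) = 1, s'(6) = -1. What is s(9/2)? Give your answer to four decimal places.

-1.1875

With m_i denoting the second derivative at x_i, h_i = 2, 3, 3, and Δ_i = (y_(i+1) − y_i)/h_i = 2, 1/3, -2:
  2·m_0 + 10·m_1 + 3·m_2 = 6(Δ_1 - Δ_0) = -10
  3·m_1 + 12·m_2 + 3·m_3 = 6(Δ_2 - Δ_1) = -14
Clamped end conditions give two more equations: 2h_0·m_0 + h_0·m_1 = 6(Δ_0 - s'(-2)) = 6 and h_2·m_2 + 2h_2·m_3 = 6(s'(6) - Δ_2) = 6.
Solving: m_0 = 2, m_1 = -1, m_2 = -4/3, m_3 = 5/3.
On [3, 6], s(t) = 2 - 3/2·(t - 3) - 2/3·(t - 3)² + 1/6·(t - 3)³.
With (t - 3) = 3/2: s(9/2) = -19/16.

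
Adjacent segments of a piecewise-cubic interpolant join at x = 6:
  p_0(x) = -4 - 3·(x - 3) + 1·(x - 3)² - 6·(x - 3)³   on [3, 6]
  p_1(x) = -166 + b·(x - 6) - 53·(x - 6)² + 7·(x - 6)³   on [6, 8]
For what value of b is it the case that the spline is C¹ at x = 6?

-159

p_0'(x) = -3 + 2·(x - 3) - 18·(x - 3)², so p_0'(6) = -159. On the right, p_1'(6) = b, so b = -159.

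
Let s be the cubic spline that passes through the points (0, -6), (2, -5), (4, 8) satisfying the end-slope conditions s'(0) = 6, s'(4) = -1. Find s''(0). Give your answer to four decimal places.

-14.5000

Put m_i = s'' at the i-th knot. Here h = (2, 2) and Δ = (1/2, 13/2), so the interior equations h_(i-1)·m_(i-1) + 2(h_(i-1)+h_i)·m_i + h_i·m_(i+1) = 6(Δ_i − Δ_(i-1)) read
  2·m_0 + 8·m_1 + 2·m_2 = 6(Δ_1 - Δ_0) = 36
Clamped end conditions give two more equations: 2h_0·m_0 + h_0·m_1 = 6(Δ_0 - s'(0)) = -33 and h_1·m_1 + 2h_1·m_2 = 6(s'(4) - Δ_1) = -45.
Solving the tridiagonal system: m_0 = -29/2, m_1 = 25/2, m_2 = -35/2.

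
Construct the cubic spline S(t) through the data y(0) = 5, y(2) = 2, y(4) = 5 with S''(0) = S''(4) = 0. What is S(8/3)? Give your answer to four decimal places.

Write σ_i for S''(x_i). With h_i = 2, 2 and divided differences Δ_i = -3/2, 3/2, the continuity of S' gives the tridiagonal system
  2·σ_0 + 8·σ_1 + 2·σ_2 = 6(Δ_1 - Δ_0) = 18
Natural end conditions: σ_0 = σ_2 = 0.
Forward elimination and back-substitution give σ_0 = 0, σ_1 = 9/4, σ_2 = 0.
On [2, 4], S(t) = 2 + 0·(t - 2) + 9/8·(t - 2)² - 3/16·(t - 2)³.
With (t - 2) = 2/3: S(8/3) = 22/9.

2.4444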